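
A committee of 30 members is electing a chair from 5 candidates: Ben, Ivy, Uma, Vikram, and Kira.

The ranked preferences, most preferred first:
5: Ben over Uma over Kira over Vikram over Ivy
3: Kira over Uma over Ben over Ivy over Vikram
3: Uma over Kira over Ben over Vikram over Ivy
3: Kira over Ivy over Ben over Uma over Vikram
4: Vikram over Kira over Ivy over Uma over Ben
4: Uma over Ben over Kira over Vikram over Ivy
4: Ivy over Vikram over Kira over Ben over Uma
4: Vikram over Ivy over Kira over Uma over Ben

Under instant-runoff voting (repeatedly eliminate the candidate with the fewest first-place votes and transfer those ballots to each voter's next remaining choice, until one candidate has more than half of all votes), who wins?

Uma

Round 1: Ben 5, Ivy 4, Uma 7, Vikram 8, Kira 6. Ivy eliminated.
Round 2: Ben 5, Uma 7, Vikram 12, Kira 6. Ben eliminated.
Round 3: Uma 12, Vikram 12, Kira 6. Kira eliminated.
Round 4: Uma 18, Vikram 12. Uma has a majority (≥16).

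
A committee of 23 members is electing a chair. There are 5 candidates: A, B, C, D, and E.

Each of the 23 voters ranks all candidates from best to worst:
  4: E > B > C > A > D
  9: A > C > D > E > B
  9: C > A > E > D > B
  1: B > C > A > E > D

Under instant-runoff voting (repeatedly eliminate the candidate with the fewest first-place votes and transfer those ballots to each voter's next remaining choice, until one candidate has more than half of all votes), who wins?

Round 1: A 9, B 1, C 9, D 0, E 4. D eliminated.
Round 2: A 9, B 1, C 9, E 4. B eliminated.
Round 3: A 9, C 10, E 4. E eliminated.
Round 4: A 9, C 14. C has a majority (≥12).

C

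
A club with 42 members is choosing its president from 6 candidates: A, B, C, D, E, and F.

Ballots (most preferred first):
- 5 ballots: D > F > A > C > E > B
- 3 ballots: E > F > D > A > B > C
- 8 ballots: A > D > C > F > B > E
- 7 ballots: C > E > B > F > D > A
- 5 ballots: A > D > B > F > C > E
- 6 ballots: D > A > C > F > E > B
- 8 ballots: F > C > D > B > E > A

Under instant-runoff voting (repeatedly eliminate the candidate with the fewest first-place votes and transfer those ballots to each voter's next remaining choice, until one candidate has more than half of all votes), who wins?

F

Round 1: A 13, B 0, C 7, D 11, E 3, F 8. B eliminated.
Round 2: A 13, C 7, D 11, E 3, F 8. E eliminated.
Round 3: A 13, C 7, D 11, F 11. C eliminated.
Round 4: A 13, D 11, F 18. D eliminated.
Round 5: A 19, F 23. F has a majority (≥22).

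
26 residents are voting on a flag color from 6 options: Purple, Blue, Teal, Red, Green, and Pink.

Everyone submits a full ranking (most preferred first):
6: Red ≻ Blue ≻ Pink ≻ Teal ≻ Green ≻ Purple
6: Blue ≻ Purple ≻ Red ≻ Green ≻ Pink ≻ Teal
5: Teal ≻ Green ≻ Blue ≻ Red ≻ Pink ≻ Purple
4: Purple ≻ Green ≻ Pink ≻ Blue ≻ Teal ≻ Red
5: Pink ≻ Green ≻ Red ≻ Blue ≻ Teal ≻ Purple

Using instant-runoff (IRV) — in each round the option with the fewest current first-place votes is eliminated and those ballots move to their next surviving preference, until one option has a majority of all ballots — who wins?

Blue

Round 1: Purple 4, Blue 6, Teal 5, Red 6, Green 0, Pink 5. Green eliminated.
Round 2: Purple 4, Blue 6, Teal 5, Red 6, Pink 5. Purple eliminated.
Round 3: Blue 6, Teal 5, Red 6, Pink 9. Teal eliminated.
Round 4: Blue 11, Red 6, Pink 9. Red eliminated.
Round 5: Blue 17, Pink 9. Blue has a majority (≥14).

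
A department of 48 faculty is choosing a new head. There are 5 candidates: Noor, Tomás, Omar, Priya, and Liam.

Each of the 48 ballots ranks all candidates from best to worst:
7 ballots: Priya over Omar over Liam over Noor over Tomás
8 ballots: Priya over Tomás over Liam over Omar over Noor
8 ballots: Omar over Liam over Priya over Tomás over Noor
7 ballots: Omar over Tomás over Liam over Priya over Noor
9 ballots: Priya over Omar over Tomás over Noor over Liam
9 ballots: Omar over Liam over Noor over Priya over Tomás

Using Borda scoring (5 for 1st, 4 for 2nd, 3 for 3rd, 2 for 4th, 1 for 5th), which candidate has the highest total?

Omar

Noor: 7×2 + 8×1 + 8×1 + 7×1 + 9×2 + 9×3 = 82
Tomás: 7×1 + 8×4 + 8×2 + 7×4 + 9×3 + 9×1 = 119
Omar: 7×4 + 8×2 + 8×5 + 7×5 + 9×4 + 9×5 = 200
Priya: 7×5 + 8×5 + 8×3 + 7×2 + 9×5 + 9×2 = 176
Liam: 7×3 + 8×3 + 8×4 + 7×3 + 9×1 + 9×4 = 143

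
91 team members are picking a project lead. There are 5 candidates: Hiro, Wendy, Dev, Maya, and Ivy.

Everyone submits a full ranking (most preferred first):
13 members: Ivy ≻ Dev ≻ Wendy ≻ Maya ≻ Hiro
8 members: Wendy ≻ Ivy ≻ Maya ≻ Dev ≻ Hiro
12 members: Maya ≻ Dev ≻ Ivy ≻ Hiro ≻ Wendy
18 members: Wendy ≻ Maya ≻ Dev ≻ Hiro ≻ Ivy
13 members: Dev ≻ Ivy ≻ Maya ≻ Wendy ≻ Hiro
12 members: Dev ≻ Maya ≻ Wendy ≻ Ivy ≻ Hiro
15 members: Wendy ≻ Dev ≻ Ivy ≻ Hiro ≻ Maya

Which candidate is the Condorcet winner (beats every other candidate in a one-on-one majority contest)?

Dev

Dev vs Hiro: 91–0
Dev vs Wendy: 50–41
Dev vs Maya: 53–38
Dev vs Ivy: 70–21
Dev beats every other candidate.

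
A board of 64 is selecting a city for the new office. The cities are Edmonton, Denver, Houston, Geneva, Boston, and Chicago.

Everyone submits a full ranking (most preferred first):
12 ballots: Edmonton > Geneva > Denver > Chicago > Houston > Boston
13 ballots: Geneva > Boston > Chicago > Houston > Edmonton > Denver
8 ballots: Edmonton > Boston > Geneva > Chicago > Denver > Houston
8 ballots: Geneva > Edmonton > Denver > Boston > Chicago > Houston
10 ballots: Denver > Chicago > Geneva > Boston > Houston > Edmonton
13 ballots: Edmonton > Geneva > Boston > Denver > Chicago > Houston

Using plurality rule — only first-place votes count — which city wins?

Edmonton

First-place votes: Edmonton 33, Denver 10, Houston 0, Geneva 21, Boston 0, Chicago 0.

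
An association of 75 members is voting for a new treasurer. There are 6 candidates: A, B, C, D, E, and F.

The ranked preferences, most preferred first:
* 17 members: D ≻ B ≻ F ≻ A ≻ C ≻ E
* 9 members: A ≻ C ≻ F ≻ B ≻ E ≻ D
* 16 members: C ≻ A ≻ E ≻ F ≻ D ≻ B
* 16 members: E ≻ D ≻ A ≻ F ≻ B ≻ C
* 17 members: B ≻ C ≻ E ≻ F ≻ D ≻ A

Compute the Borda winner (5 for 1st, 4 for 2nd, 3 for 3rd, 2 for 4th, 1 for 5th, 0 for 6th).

A: 17×2 + 9×5 + 16×4 + 16×3 + 17×0 = 191
B: 17×4 + 9×2 + 16×0 + 16×1 + 17×5 = 187
C: 17×1 + 9×4 + 16×5 + 16×0 + 17×4 = 201
D: 17×5 + 9×0 + 16×1 + 16×4 + 17×1 = 182
E: 17×0 + 9×1 + 16×3 + 16×5 + 17×3 = 188
F: 17×3 + 9×3 + 16×2 + 16×2 + 17×2 = 176

C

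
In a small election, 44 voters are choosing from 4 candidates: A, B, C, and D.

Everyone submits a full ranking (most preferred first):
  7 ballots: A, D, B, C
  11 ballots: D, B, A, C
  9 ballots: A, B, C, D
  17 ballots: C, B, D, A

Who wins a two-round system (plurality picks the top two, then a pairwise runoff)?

A

Round 1 first-place votes: A 16, B 0, C 17, D 11. C and A advance.
Runoff: C is ranked above A on 17 ballots, A above C on 27.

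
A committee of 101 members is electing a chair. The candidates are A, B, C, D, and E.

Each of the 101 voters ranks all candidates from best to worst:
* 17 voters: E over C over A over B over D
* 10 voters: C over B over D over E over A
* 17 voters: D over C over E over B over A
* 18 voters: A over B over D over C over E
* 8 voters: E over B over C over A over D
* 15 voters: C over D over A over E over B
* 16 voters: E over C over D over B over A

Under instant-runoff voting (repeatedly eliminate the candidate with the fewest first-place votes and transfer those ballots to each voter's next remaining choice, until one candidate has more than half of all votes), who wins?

Round 1: A 18, B 0, C 25, D 17, E 41. B eliminated.
Round 2: A 18, C 25, D 17, E 41. D eliminated.
Round 3: A 18, C 42, E 41. A eliminated.
Round 4: C 60, E 41. C has a majority (≥51).

C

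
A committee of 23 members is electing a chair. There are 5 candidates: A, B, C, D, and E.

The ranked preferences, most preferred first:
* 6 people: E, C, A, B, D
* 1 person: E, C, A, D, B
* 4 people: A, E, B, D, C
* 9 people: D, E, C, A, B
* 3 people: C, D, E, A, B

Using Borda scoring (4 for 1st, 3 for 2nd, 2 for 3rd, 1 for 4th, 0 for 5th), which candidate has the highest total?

E

A: 6×2 + 1×2 + 4×4 + 9×1 + 3×1 = 42
B: 6×1 + 1×0 + 4×2 + 9×0 + 3×0 = 14
C: 6×3 + 1×3 + 4×0 + 9×2 + 3×4 = 51
D: 6×0 + 1×1 + 4×1 + 9×4 + 3×3 = 50
E: 6×4 + 1×4 + 4×3 + 9×3 + 3×2 = 73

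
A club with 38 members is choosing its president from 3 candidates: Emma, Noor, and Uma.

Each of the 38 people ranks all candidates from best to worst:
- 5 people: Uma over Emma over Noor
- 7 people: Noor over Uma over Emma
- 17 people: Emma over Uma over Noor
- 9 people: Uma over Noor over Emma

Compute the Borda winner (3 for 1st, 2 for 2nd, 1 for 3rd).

Emma: 5×2 + 7×1 + 17×3 + 9×1 = 77
Noor: 5×1 + 7×3 + 17×1 + 9×2 = 61
Uma: 5×3 + 7×2 + 17×2 + 9×3 = 90

Uma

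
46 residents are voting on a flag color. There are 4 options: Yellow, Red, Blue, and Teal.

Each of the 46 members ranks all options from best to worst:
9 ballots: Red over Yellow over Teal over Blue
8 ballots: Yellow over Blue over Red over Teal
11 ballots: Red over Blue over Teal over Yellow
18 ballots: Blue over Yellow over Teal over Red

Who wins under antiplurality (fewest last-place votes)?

Teal

Last-place votes: Yellow 11, Red 18, Blue 9, Teal 8.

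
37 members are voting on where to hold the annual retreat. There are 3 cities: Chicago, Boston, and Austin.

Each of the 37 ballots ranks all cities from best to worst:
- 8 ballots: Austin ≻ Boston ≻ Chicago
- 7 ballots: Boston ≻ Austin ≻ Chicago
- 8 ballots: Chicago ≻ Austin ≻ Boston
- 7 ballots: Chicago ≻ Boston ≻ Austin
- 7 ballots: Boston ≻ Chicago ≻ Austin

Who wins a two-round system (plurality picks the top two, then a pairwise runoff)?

Boston

Round 1 first-place votes: Chicago 15, Boston 14, Austin 8. Chicago and Boston advance.
Runoff: Chicago is ranked above Boston on 15 ballots, Boston above Chicago on 22.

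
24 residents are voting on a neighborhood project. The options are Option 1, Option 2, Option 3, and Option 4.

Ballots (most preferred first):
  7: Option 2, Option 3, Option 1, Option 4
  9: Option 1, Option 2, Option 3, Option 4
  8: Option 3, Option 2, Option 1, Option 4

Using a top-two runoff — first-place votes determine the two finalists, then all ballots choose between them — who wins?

Option 3

Round 1 first-place votes: Option 1 9, Option 2 7, Option 3 8, Option 4 0. Option 1 and Option 3 advance.
Runoff: Option 1 is ranked above Option 3 on 9 ballots, Option 3 above Option 1 on 15.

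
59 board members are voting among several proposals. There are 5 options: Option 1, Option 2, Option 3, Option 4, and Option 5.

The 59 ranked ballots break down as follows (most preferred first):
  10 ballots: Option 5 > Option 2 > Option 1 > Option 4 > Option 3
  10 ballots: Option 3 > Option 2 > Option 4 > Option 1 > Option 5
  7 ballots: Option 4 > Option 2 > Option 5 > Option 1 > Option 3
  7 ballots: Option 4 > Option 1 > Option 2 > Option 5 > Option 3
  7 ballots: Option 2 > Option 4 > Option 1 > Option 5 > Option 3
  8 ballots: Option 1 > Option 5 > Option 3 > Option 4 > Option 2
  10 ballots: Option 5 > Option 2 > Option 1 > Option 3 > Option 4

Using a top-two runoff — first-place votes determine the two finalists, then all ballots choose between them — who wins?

Round 1 first-place votes: Option 1 8, Option 2 7, Option 3 10, Option 4 14, Option 5 20. Option 5 and Option 4 advance.
Runoff: Option 5 is ranked above Option 4 on 28 ballots, Option 4 above Option 5 on 31.

Option 4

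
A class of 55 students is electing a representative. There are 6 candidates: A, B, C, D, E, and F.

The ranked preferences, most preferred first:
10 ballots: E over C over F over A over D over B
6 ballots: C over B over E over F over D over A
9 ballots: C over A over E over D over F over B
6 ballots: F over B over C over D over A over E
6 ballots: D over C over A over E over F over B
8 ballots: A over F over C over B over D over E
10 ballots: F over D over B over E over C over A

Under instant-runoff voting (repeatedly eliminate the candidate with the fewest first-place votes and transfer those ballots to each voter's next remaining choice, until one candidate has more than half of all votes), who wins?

C

Round 1: A 8, B 0, C 15, D 6, E 10, F 16. B eliminated.
Round 2: A 8, C 15, D 6, E 10, F 16. D eliminated.
Round 3: A 8, C 21, E 10, F 16. A eliminated.
Round 4: C 21, E 10, F 24. E eliminated.
Round 5: C 31, F 24. C has a majority (≥28).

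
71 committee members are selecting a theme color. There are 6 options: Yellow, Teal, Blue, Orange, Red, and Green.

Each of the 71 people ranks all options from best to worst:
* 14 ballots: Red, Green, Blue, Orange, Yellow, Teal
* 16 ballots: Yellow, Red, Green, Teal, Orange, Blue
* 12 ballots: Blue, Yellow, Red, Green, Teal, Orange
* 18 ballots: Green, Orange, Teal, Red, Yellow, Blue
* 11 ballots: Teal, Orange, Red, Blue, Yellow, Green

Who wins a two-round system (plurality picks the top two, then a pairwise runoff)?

Yellow

Round 1 first-place votes: Yellow 16, Teal 11, Blue 12, Orange 0, Red 14, Green 18. Green and Yellow advance.
Runoff: Green is ranked above Yellow on 32 ballots, Yellow above Green on 39.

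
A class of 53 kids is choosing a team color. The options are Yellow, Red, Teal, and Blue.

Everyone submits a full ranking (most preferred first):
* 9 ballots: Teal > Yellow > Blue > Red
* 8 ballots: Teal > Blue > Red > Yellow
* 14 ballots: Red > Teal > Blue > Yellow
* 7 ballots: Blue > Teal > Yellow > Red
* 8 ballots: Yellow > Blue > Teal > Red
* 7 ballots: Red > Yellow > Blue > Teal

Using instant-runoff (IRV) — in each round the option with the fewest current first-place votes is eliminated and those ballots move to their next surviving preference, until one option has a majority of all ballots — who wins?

Teal

Round 1: Yellow 8, Red 21, Teal 17, Blue 7. Blue eliminated.
Round 2: Yellow 8, Red 21, Teal 24. Yellow eliminated.
Round 3: Red 21, Teal 32. Teal has a majority (≥27).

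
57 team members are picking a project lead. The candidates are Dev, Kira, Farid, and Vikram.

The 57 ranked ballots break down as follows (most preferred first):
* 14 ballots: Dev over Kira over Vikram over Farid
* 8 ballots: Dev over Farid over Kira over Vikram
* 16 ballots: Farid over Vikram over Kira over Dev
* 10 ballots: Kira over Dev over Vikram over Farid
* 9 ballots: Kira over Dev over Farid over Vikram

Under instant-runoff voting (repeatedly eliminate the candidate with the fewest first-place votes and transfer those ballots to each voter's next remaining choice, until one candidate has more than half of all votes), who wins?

Kira

Round 1: Dev 22, Kira 19, Farid 16, Vikram 0. Vikram eliminated.
Round 2: Dev 22, Kira 19, Farid 16. Farid eliminated.
Round 3: Dev 22, Kira 35. Kira has a majority (≥29).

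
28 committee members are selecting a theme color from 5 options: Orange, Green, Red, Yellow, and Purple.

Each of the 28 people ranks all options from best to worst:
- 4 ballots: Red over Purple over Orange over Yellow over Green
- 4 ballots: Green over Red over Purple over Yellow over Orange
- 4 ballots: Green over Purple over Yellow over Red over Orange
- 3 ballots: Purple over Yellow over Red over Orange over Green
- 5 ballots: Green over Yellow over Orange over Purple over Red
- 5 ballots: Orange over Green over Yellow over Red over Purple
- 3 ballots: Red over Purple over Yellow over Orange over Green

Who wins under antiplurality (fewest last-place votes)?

Last-place votes: Orange 8, Green 10, Red 5, Yellow 0, Purple 5.

Yellow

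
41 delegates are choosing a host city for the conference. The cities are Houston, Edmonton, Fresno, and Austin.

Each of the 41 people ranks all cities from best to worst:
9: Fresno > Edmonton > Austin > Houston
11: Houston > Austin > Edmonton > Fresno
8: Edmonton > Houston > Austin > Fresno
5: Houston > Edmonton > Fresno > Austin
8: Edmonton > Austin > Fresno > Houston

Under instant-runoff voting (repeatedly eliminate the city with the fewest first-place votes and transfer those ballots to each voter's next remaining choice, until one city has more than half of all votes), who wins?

Edmonton

Round 1: Houston 16, Edmonton 16, Fresno 9, Austin 0. Austin eliminated.
Round 2: Houston 16, Edmonton 16, Fresno 9. Fresno eliminated.
Round 3: Houston 16, Edmonton 25. Edmonton has a majority (≥21).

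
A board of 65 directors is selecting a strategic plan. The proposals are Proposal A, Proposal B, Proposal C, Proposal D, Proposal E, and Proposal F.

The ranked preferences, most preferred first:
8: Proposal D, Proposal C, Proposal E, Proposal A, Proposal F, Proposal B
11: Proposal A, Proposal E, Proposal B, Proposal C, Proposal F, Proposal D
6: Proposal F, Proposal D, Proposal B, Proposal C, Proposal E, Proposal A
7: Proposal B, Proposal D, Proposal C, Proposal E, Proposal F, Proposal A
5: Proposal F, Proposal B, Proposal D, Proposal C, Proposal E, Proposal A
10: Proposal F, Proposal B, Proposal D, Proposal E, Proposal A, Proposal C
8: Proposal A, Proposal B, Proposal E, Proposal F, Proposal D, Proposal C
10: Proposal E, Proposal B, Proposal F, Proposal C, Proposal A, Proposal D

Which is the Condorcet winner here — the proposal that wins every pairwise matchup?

Proposal B

Proposal B vs Proposal A: 38–27
Proposal B vs Proposal C: 57–8
Proposal B vs Proposal D: 51–14
Proposal B vs Proposal E: 36–29
Proposal B vs Proposal F: 36–29
Proposal B beats every other proposal.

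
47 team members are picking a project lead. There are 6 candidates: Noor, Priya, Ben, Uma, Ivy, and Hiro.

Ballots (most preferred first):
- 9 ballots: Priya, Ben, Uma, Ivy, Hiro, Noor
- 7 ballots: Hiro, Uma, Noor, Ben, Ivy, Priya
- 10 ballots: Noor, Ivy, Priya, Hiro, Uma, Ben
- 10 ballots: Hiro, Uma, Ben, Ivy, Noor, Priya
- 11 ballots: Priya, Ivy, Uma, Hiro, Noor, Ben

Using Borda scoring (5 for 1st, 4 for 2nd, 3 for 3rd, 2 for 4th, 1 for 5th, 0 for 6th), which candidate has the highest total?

Noor: 9×0 + 7×3 + 10×5 + 10×1 + 11×1 = 92
Priya: 9×5 + 7×0 + 10×3 + 10×0 + 11×5 = 130
Ben: 9×4 + 7×2 + 10×0 + 10×3 + 11×0 = 80
Uma: 9×3 + 7×4 + 10×1 + 10×4 + 11×3 = 138
Ivy: 9×2 + 7×1 + 10×4 + 10×2 + 11×4 = 129
Hiro: 9×1 + 7×5 + 10×2 + 10×5 + 11×2 = 136

Uma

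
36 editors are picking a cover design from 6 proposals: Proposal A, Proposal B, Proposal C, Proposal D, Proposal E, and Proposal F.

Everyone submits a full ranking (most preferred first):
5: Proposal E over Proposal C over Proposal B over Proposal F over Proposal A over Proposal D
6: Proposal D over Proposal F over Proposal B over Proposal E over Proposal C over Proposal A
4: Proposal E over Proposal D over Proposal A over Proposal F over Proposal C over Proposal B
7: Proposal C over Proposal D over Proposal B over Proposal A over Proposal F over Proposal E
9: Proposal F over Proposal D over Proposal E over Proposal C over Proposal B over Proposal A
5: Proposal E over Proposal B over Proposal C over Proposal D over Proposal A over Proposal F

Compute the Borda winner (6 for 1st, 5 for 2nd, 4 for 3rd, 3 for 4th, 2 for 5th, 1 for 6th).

Proposal A: 5×2 + 6×1 + 4×4 + 7×3 + 9×1 + 5×2 = 72
Proposal B: 5×4 + 6×4 + 4×1 + 7×4 + 9×2 + 5×5 = 119
Proposal C: 5×5 + 6×2 + 4×2 + 7×6 + 9×3 + 5×4 = 134
Proposal D: 5×1 + 6×6 + 4×5 + 7×5 + 9×5 + 5×3 = 156
Proposal E: 5×6 + 6×3 + 4×6 + 7×1 + 9×4 + 5×6 = 145
Proposal F: 5×3 + 6×5 + 4×3 + 7×2 + 9×6 + 5×1 = 130

Proposal D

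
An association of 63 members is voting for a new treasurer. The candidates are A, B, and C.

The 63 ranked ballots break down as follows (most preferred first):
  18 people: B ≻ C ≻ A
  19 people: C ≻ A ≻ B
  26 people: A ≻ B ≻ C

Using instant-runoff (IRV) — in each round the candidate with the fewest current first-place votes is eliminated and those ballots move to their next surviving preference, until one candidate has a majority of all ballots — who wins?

Round 1: A 26, B 18, C 19. B eliminated.
Round 2: A 26, C 37. C has a majority (≥32).

C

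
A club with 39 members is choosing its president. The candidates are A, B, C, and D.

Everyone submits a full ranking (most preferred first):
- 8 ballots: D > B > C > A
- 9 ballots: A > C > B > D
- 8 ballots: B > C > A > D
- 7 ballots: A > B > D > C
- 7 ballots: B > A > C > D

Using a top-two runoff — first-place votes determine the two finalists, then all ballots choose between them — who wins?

B

Round 1 first-place votes: A 16, B 15, C 0, D 8. A and B advance.
Runoff: A is ranked above B on 16 ballots, B above A on 23.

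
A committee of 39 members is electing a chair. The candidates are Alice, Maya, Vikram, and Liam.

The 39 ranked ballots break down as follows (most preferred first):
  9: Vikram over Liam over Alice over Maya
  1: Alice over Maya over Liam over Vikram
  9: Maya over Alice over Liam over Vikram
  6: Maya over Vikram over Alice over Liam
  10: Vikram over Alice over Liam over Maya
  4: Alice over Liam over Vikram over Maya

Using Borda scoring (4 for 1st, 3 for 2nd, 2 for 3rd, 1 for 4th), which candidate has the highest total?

Vikram

Alice: 9×2 + 1×4 + 9×3 + 6×2 + 10×3 + 4×4 = 107
Maya: 9×1 + 1×3 + 9×4 + 6×4 + 10×1 + 4×1 = 86
Vikram: 9×4 + 1×1 + 9×1 + 6×3 + 10×4 + 4×2 = 112
Liam: 9×3 + 1×2 + 9×2 + 6×1 + 10×2 + 4×3 = 85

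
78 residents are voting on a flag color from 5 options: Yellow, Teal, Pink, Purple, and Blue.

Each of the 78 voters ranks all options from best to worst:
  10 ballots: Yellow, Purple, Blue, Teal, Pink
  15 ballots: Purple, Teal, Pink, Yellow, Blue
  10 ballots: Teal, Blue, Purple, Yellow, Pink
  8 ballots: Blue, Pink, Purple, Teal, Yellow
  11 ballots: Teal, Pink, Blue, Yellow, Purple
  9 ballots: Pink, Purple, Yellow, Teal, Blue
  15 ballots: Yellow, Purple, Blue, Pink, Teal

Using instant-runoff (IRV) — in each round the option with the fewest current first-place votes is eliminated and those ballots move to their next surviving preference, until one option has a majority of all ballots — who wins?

Teal

Round 1: Yellow 25, Teal 21, Pink 9, Purple 15, Blue 8. Blue eliminated.
Round 2: Yellow 25, Teal 21, Pink 17, Purple 15. Purple eliminated.
Round 3: Yellow 25, Teal 36, Pink 17. Pink eliminated.
Round 4: Yellow 34, Teal 44. Teal has a majority (≥40).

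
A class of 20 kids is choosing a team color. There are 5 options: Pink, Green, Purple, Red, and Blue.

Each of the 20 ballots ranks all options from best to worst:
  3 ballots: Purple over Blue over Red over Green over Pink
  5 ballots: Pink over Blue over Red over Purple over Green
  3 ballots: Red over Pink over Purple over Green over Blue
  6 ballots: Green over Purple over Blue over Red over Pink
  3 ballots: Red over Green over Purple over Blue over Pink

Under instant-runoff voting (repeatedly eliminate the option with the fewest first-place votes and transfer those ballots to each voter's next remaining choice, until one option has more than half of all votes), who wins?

Round 1: Pink 5, Green 6, Purple 3, Red 6, Blue 0. Blue eliminated.
Round 2: Pink 5, Green 6, Purple 3, Red 6. Purple eliminated.
Round 3: Pink 5, Green 6, Red 9. Pink eliminated.
Round 4: Green 6, Red 14. Red has a majority (≥11).

Red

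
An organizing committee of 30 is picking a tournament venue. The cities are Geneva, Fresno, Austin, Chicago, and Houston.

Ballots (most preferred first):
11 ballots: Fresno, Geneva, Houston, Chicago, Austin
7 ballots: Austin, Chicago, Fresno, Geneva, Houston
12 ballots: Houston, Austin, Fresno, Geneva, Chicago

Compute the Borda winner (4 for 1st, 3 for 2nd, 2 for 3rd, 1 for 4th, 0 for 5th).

Fresno

Geneva: 11×3 + 7×1 + 12×1 = 52
Fresno: 11×4 + 7×2 + 12×2 = 82
Austin: 11×0 + 7×4 + 12×3 = 64
Chicago: 11×1 + 7×3 + 12×0 = 32
Houston: 11×2 + 7×0 + 12×4 = 70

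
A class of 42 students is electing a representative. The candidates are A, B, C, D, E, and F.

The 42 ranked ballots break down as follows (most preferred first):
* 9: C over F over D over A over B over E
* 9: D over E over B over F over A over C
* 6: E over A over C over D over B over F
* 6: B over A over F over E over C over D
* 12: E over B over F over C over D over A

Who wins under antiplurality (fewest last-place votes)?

B

Last-place votes: A 12, B 0, C 9, D 6, E 9, F 6.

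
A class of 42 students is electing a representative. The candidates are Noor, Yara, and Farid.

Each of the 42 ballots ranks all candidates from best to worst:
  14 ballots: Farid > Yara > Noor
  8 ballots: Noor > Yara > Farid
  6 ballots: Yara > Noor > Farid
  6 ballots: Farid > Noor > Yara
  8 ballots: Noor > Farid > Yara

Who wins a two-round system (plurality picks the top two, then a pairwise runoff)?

Round 1 first-place votes: Noor 16, Yara 6, Farid 20. Farid and Noor advance.
Runoff: Farid is ranked above Noor on 20 ballots, Noor above Farid on 22.

Noor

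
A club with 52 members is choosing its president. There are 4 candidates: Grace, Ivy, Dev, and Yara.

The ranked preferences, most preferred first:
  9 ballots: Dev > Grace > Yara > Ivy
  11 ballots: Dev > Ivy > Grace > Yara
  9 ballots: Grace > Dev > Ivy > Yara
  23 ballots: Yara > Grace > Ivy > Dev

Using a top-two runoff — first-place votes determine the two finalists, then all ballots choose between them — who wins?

Dev

Round 1 first-place votes: Grace 9, Ivy 0, Dev 20, Yara 23. Yara and Dev advance.
Runoff: Yara is ranked above Dev on 23 ballots, Dev above Yara on 29.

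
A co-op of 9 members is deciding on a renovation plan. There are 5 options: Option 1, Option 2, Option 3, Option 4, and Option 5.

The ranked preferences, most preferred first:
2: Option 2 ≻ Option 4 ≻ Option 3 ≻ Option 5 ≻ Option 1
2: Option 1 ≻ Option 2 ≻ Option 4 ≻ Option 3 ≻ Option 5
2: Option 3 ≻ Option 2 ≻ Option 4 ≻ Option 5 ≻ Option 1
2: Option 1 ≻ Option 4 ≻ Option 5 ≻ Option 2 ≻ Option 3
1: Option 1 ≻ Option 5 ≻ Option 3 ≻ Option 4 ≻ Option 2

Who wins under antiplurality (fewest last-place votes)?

Option 4

Last-place votes: Option 1 4, Option 2 1, Option 3 2, Option 4 0, Option 5 2.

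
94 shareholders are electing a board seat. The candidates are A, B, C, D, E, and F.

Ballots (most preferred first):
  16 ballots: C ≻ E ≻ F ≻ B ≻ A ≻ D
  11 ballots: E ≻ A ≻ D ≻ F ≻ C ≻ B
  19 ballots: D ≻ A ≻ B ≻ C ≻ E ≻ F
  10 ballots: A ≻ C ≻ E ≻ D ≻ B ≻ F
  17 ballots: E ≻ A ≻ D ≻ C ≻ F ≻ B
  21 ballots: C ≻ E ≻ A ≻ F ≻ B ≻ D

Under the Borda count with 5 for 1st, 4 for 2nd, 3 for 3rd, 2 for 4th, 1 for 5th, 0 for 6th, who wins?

A: 16×1 + 11×4 + 19×4 + 10×5 + 17×4 + 21×3 = 317
B: 16×2 + 11×0 + 19×3 + 10×1 + 17×0 + 21×1 = 120
C: 16×5 + 11×1 + 19×2 + 10×4 + 17×2 + 21×5 = 308
D: 16×0 + 11×3 + 19×5 + 10×2 + 17×3 + 21×0 = 199
E: 16×4 + 11×5 + 19×1 + 10×3 + 17×5 + 21×4 = 337
F: 16×3 + 11×2 + 19×0 + 10×0 + 17×1 + 21×2 = 129

E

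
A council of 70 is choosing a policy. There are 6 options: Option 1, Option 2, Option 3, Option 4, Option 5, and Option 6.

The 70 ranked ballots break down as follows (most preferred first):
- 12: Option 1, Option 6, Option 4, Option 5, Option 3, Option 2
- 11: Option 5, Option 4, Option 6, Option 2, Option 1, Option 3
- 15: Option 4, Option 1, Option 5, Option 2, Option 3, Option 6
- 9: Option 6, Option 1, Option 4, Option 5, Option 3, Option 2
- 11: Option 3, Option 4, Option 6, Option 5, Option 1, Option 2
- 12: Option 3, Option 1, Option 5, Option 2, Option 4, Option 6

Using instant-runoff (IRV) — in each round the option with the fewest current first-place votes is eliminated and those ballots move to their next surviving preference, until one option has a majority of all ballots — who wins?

Round 1: Option 1 12, Option 2 0, Option 3 23, Option 4 15, Option 5 11, Option 6 9. Option 2 eliminated.
Round 2: Option 1 12, Option 3 23, Option 4 15, Option 5 11, Option 6 9. Option 6 eliminated.
Round 3: Option 1 21, Option 3 23, Option 4 15, Option 5 11. Option 5 eliminated.
Round 4: Option 1 21, Option 3 23, Option 4 26. Option 1 eliminated.
Round 5: Option 3 23, Option 4 47. Option 4 has a majority (≥36).

Option 4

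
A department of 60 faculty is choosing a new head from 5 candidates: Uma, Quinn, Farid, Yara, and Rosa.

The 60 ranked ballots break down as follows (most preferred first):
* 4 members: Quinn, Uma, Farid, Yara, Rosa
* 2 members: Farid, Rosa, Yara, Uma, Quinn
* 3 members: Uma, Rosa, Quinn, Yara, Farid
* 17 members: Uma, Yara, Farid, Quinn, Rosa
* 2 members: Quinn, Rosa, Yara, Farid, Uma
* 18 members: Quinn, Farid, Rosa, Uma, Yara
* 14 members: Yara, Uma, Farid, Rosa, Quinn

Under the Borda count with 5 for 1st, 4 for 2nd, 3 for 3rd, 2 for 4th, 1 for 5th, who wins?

Uma: 4×4 + 2×2 + 3×5 + 17×5 + 2×1 + 18×2 + 14×4 = 214
Quinn: 4×5 + 2×1 + 3×3 + 17×2 + 2×5 + 18×5 + 14×1 = 179
Farid: 4×3 + 2×5 + 3×1 + 17×3 + 2×2 + 18×4 + 14×3 = 194
Yara: 4×2 + 2×3 + 3×2 + 17×4 + 2×3 + 18×1 + 14×5 = 182
Rosa: 4×1 + 2×4 + 3×4 + 17×1 + 2×4 + 18×3 + 14×2 = 131

Uma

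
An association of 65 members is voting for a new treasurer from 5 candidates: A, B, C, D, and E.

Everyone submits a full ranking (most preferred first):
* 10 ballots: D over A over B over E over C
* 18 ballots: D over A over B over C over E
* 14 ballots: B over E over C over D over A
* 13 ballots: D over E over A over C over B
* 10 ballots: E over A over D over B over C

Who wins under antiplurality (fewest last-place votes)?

D

Last-place votes: A 14, B 13, C 20, D 0, E 18.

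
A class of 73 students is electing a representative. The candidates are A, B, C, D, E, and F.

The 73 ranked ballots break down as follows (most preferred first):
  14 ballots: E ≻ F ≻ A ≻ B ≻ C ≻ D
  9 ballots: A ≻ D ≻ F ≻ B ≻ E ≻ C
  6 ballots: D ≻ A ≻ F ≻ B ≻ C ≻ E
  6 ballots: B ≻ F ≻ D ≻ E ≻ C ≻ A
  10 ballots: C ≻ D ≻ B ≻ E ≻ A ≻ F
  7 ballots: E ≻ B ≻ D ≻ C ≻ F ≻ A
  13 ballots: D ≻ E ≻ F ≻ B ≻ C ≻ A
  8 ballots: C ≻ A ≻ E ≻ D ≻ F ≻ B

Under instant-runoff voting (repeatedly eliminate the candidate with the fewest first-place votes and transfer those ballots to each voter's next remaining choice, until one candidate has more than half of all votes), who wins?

Round 1: A 9, B 6, C 18, D 19, E 21, F 0. F eliminated.
Round 2: A 9, B 6, C 18, D 19, E 21. B eliminated.
Round 3: A 9, C 18, D 25, E 21. A eliminated.
Round 4: C 18, D 34, E 21. C eliminated.
Round 5: D 44, E 29. D has a majority (≥37).

D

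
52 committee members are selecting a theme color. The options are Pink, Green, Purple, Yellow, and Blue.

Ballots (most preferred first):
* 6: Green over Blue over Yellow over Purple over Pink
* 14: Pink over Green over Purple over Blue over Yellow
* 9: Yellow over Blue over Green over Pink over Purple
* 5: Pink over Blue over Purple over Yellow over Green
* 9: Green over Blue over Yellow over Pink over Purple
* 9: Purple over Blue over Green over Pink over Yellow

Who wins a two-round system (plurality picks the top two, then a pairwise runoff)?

Round 1 first-place votes: Pink 19, Green 15, Purple 9, Yellow 9, Blue 0. Pink and Green advance.
Runoff: Pink is ranked above Green on 19 ballots, Green above Pink on 33.

Green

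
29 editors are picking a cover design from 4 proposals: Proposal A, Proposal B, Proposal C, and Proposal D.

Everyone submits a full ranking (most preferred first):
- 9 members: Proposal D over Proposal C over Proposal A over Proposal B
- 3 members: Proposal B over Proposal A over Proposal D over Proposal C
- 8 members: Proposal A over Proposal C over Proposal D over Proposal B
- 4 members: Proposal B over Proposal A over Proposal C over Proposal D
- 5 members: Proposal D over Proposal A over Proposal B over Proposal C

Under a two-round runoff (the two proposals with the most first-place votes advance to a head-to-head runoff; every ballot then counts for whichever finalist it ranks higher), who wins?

Proposal A

Round 1 first-place votes: Proposal A 8, Proposal B 7, Proposal C 0, Proposal D 14. Proposal D and Proposal A advance.
Runoff: Proposal D is ranked above Proposal A on 14 ballots, Proposal A above Proposal D on 15.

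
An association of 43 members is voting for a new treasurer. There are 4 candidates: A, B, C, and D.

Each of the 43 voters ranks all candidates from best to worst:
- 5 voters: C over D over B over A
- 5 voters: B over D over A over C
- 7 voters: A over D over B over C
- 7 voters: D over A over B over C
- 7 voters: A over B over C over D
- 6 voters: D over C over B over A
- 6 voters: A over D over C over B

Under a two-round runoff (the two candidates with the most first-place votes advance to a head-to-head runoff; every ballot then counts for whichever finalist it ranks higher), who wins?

D

Round 1 first-place votes: A 20, B 5, C 5, D 13. A and D advance.
Runoff: A is ranked above D on 20 ballots, D above A on 23.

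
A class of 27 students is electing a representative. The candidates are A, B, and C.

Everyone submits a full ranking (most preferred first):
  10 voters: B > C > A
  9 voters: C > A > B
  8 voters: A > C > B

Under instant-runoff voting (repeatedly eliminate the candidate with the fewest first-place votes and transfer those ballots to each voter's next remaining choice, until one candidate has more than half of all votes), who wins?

C

Round 1: A 8, B 10, C 9. A eliminated.
Round 2: B 10, C 17. C has a majority (≥14).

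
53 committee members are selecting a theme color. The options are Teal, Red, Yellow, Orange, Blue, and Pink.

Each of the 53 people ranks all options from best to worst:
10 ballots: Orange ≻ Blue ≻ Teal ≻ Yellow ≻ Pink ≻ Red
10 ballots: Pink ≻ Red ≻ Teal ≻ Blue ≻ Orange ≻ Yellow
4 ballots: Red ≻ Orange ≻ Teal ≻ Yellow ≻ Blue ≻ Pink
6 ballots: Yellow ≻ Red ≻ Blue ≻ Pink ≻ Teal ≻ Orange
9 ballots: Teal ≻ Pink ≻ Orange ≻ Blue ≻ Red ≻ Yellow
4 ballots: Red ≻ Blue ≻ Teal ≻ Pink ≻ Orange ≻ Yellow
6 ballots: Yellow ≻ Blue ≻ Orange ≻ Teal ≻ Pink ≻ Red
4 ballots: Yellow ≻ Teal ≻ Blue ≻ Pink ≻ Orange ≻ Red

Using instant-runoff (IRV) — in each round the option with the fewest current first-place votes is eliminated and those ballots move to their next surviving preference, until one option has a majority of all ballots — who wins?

Teal

Round 1: Teal 9, Red 8, Yellow 16, Orange 10, Blue 0, Pink 10. Blue eliminated.
Round 2: Teal 9, Red 8, Yellow 16, Orange 10, Pink 10. Red eliminated.
Round 3: Teal 13, Yellow 16, Orange 14, Pink 10. Pink eliminated.
Round 4: Teal 23, Yellow 16, Orange 14. Orange eliminated.
Round 5: Teal 37, Yellow 16. Teal has a majority (≥27).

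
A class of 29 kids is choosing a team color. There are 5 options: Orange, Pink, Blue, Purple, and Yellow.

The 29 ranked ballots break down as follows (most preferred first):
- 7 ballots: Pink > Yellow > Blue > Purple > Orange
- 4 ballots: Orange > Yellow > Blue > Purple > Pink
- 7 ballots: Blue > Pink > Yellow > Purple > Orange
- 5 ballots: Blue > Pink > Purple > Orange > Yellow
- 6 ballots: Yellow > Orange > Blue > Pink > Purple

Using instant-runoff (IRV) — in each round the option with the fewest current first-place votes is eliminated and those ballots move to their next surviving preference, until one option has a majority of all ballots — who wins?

Yellow

Round 1: Orange 4, Pink 7, Blue 12, Purple 0, Yellow 6. Purple eliminated.
Round 2: Orange 4, Pink 7, Blue 12, Yellow 6. Orange eliminated.
Round 3: Pink 7, Blue 12, Yellow 10. Pink eliminated.
Round 4: Blue 12, Yellow 17. Yellow has a majority (≥15).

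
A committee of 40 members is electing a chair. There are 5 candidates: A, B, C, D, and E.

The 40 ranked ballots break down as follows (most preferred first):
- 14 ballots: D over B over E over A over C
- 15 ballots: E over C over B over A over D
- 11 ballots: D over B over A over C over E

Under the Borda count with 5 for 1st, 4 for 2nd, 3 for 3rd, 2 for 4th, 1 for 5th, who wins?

A: 14×2 + 15×2 + 11×3 = 91
B: 14×4 + 15×3 + 11×4 = 145
C: 14×1 + 15×4 + 11×2 = 96
D: 14×5 + 15×1 + 11×5 = 140
E: 14×3 + 15×5 + 11×1 = 128

B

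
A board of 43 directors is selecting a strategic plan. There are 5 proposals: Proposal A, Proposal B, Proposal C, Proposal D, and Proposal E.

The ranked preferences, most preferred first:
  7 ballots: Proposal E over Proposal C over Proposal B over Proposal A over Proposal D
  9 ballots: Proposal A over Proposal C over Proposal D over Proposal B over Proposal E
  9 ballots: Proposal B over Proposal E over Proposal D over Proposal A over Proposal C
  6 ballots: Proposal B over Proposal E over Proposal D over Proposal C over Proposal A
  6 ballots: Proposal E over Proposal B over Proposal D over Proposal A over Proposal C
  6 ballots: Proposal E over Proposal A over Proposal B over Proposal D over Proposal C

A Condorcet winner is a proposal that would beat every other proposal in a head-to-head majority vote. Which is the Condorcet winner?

Proposal B

Proposal B vs Proposal A: 28–15
Proposal B vs Proposal C: 27–16
Proposal B vs Proposal D: 34–9
Proposal B vs Proposal E: 24–19
Proposal B beats every other proposal.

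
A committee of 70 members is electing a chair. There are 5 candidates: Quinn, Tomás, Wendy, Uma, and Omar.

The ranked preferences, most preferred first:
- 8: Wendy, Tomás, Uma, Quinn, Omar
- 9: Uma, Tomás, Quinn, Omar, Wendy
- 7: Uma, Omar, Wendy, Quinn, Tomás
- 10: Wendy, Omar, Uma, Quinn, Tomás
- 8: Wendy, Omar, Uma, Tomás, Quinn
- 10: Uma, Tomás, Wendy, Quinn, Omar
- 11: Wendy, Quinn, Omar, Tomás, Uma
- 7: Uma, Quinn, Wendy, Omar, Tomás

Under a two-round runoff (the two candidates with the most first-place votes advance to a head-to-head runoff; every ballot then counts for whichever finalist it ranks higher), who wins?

Wendy

Round 1 first-place votes: Quinn 0, Tomás 0, Wendy 37, Uma 33, Omar 0. Wendy and Uma advance.
Runoff: Wendy is ranked above Uma on 37 ballots, Uma above Wendy on 33.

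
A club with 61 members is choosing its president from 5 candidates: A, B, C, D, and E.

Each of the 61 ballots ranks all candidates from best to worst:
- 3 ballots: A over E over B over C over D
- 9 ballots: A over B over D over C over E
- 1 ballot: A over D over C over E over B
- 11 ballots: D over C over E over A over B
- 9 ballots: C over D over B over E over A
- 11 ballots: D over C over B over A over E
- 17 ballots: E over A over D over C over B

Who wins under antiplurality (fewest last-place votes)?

Last-place votes: A 9, B 29, C 0, D 3, E 20.

C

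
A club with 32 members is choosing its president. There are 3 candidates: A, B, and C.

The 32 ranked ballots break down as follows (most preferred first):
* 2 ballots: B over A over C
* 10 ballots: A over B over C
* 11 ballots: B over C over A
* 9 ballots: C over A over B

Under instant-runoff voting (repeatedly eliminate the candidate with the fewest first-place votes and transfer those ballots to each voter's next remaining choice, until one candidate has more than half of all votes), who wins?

A

Round 1: A 10, B 13, C 9. C eliminated.
Round 2: A 19, B 13. A has a majority (≥17).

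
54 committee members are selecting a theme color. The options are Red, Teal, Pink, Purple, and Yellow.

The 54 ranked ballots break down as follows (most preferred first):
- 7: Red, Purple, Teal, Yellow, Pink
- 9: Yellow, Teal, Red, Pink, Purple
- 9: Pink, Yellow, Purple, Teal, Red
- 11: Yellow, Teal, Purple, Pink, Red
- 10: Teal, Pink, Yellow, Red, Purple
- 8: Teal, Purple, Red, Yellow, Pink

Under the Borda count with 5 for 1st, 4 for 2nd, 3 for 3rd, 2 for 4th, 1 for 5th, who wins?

Red: 7×5 + 9×3 + 9×1 + 11×1 + 10×2 + 8×3 = 126
Teal: 7×3 + 9×4 + 9×2 + 11×4 + 10×5 + 8×5 = 209
Pink: 7×1 + 9×2 + 9×5 + 11×2 + 10×4 + 8×1 = 140
Purple: 7×4 + 9×1 + 9×3 + 11×3 + 10×1 + 8×4 = 139
Yellow: 7×2 + 9×5 + 9×4 + 11×5 + 10×3 + 8×2 = 196

Teal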